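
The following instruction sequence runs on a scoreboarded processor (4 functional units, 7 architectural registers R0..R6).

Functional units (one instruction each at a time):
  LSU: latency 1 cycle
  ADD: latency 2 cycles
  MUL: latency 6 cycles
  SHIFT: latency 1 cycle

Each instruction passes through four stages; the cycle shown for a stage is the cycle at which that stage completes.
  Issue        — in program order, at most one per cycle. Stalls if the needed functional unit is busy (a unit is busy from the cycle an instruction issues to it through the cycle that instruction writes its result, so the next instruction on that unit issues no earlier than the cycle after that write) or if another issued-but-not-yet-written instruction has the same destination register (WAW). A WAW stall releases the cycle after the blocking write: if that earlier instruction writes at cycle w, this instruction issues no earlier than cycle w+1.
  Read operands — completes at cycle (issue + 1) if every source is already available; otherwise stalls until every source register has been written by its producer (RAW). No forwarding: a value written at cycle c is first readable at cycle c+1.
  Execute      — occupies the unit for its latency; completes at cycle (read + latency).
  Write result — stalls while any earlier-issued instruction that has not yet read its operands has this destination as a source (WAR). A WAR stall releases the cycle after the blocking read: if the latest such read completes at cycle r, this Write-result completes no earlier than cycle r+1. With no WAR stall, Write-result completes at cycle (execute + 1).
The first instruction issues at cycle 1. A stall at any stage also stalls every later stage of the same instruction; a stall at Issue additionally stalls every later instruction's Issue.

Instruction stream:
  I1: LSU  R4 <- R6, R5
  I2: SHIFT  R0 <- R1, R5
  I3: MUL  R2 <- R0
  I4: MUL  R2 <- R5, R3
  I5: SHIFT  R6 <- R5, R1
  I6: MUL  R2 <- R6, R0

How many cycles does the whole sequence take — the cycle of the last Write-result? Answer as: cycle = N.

1) issue 1, read 2, done 3, write 4
2) issue 2, read 3, done 4, write 5
3) issue 3, read 6, done 12, write 13  <RAW R0: wait I2 write@5>
4) issue 14, read 15, done 21, write 22  <struct: MUL busy until I3 writes@13>
5) issue 15, read 16, done 17, write 18
6) issue 23, read 24, done 30, write 31  <struct: MUL busy until I4 writes@22>

cycle = 31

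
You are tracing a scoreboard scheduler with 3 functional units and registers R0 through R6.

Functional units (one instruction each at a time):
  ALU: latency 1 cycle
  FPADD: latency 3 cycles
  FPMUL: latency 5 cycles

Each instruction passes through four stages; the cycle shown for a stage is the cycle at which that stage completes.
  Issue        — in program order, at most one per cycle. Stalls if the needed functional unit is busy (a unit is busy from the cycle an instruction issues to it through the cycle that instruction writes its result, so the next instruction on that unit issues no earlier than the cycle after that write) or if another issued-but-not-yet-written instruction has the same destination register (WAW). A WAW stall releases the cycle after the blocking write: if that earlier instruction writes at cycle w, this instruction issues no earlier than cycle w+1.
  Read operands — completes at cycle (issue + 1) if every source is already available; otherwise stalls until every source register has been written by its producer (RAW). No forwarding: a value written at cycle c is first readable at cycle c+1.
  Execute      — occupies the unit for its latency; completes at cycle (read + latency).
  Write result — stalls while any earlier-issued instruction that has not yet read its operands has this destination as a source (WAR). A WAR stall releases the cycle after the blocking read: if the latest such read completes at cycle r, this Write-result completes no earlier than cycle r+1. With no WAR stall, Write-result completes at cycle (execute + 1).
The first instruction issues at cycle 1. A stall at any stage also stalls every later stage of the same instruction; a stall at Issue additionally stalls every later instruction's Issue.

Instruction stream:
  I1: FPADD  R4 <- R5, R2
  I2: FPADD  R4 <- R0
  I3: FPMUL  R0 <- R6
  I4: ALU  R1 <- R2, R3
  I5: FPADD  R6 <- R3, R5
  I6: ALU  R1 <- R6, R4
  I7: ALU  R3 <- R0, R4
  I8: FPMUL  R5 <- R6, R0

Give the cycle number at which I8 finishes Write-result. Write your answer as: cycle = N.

[1] I1 issues→FPADD
[2] I1 reads
[5] I1 exec-done
[6] I1 writes R4
[7] I2 issues→FPADD
[8] I2 reads, I3 issues→FPMUL
[9] I3 reads, I4 issues→ALU
[10] I4 reads
[11] I2 exec-done, I4 exec-done
[12] I2 writes R4, I4 writes R1
[13] I5 issues→FPADD
[14] I3 exec-done, I5 reads, I6 issues→ALU
[15] I3 writes R0
[17] I5 exec-done
[18] I5 writes R6
[19] I6 reads
[20] I6 exec-done
[21] I6 writes R1
[22] I7 issues→ALU
[23] I7 reads, I8 issues→FPMUL
[24] I7 exec-done, I8 reads
[25] I7 writes R3
[29] I8 exec-done
[30] I8 writes R5

cycle = 30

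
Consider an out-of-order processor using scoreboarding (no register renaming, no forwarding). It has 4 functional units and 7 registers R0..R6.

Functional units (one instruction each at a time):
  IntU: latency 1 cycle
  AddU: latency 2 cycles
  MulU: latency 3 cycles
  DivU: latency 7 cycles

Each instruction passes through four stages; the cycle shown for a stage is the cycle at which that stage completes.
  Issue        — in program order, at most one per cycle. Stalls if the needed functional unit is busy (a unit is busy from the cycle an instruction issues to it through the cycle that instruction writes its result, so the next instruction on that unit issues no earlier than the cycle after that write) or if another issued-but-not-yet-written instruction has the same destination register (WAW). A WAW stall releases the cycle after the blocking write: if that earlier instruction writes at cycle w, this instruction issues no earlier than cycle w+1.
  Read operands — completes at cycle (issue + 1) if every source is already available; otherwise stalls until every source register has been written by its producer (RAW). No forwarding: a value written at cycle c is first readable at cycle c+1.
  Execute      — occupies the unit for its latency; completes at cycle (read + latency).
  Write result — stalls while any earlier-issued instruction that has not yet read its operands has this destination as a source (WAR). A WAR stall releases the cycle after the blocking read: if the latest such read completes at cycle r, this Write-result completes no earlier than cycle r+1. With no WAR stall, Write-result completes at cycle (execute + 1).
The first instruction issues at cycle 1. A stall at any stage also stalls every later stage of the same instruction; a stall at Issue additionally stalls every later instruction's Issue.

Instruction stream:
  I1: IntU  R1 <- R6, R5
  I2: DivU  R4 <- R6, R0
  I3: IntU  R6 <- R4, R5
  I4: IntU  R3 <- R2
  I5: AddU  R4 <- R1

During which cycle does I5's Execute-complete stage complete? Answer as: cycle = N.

cycle = 19

I1: IS=1 RO=2 EX=3 WR=4
I2: IS=2 RO=3 EX=10 WR=11
I3: IS=5 RO=12 EX=13 WR=14  [struct: IntU busy until I1 writes@4; RAW R4: wait I2 write@11]
I4: IS=15 RO=16 EX=17 WR=18  [struct: IntU busy until I3 writes@14]
I5: IS=16 RO=17 EX=19 WR=20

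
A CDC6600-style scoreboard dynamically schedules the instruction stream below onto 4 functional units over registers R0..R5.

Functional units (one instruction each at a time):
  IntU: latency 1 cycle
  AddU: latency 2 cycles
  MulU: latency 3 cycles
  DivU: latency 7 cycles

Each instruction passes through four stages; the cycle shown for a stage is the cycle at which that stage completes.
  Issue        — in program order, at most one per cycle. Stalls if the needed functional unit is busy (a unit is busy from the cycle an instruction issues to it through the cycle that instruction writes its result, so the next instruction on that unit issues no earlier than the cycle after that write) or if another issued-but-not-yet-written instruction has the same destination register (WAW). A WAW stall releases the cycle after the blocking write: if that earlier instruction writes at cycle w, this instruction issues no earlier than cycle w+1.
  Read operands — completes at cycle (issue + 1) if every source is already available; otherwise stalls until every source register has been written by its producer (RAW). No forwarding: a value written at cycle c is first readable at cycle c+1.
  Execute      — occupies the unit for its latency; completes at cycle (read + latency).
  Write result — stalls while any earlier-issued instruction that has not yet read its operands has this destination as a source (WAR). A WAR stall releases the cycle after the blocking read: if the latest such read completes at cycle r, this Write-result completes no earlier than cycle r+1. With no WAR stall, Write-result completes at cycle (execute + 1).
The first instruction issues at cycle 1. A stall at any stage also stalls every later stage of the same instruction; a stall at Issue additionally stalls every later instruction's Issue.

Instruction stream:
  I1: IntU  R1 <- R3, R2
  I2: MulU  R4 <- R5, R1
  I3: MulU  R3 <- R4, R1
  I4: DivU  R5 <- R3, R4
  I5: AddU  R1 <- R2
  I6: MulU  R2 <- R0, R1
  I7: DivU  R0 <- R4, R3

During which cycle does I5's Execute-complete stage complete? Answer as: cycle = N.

cycle 1: I1 dispatched to IntU
cycle 2: I1 operands ready, I2 dispatched to MulU
cycle 3: I1 complete
cycle 4: R1←I1
cycle 5: I2 operands ready
cycle 8: I2 complete
cycle 9: R4←I2
cycle 10: I3 dispatched to MulU
cycle 11: I3 operands ready, I4 dispatched to DivU
cycle 12: I5 dispatched to AddU
cycle 13: I5 operands ready
cycle 14: I3 complete
cycle 15: R3←I3, I5 complete
cycle 16: I4 operands ready, R1←I5, I6 dispatched to MulU
cycle 17: I6 operands ready
cycle 20: I6 complete
cycle 21: R2←I6
cycle 23: I4 complete
cycle 24: R5←I4
cycle 25: I7 dispatched to DivU
cycle 26: I7 operands ready
cycle 33: I7 complete
cycle 34: R0←I7

cycle = 15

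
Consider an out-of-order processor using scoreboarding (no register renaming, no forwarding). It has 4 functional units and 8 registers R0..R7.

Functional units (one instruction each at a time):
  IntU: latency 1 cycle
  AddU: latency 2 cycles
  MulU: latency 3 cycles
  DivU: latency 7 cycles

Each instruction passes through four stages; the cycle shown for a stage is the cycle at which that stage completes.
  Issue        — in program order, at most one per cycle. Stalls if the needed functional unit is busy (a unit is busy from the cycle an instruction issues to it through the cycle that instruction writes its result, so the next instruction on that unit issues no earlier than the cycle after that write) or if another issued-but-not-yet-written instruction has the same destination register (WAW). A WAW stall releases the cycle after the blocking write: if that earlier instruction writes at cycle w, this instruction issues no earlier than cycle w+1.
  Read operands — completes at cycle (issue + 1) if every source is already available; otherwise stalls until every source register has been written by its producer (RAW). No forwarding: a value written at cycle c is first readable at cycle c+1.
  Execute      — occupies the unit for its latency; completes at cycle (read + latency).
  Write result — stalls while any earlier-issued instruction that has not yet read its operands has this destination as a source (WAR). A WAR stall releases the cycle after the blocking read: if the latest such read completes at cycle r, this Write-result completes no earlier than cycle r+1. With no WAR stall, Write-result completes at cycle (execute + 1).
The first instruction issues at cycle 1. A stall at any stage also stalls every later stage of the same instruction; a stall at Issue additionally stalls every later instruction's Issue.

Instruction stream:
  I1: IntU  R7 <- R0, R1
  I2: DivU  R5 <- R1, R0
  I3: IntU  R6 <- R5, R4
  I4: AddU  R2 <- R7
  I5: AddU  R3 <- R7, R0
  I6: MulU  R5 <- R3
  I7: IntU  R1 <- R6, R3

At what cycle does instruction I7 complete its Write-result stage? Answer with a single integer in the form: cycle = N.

cycle = 18

I1 -> (1, 2, 3, 4)
I2 -> (2, 3, 10, 11)
I3 -> (5, 12, 13, 14)  // struct: IntU busy until I1 writes@4, RAW R5: wait I2 write@11
I4 -> (6, 7, 9, 10)
I5 -> (11, 12, 14, 15)  // struct: AddU busy until I4 writes@10
I6 -> (12, 16, 19, 20)  // RAW R3: wait I5 write@15
I7 -> (15, 16, 17, 18)  // struct: IntU busy until I3 writes@14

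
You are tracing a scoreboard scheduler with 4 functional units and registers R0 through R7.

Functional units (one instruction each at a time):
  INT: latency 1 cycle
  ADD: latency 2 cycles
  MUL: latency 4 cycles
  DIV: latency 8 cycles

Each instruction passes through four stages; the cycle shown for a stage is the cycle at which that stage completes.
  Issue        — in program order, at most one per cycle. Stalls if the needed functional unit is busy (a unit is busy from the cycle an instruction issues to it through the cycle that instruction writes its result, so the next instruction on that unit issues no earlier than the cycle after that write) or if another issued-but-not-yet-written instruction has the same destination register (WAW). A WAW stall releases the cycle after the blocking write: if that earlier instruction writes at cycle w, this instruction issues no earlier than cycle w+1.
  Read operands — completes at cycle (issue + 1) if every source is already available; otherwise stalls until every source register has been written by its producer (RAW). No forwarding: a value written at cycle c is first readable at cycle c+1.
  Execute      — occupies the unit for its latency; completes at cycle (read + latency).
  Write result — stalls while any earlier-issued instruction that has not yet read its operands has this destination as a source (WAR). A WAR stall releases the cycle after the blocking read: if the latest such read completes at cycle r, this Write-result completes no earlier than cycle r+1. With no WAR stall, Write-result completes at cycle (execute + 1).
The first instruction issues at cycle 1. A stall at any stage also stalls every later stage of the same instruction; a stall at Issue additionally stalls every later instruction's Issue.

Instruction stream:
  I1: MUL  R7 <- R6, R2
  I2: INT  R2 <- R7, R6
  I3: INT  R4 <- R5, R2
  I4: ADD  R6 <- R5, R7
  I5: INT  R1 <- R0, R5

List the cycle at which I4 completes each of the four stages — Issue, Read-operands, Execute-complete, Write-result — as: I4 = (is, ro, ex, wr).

I4 = (12, 13, 15, 16)

1) issue 1, read 2, done 6, write 7
2) issue 2, read 8, done 9, write 10  <RAW R7: wait I1 write@7>
3) issue 11, read 12, done 13, write 14  <struct: INT busy until I2 writes@10>
4) issue 12, read 13, done 15, write 16
5) issue 15, read 16, done 17, write 18  <struct: INT busy until I3 writes@14>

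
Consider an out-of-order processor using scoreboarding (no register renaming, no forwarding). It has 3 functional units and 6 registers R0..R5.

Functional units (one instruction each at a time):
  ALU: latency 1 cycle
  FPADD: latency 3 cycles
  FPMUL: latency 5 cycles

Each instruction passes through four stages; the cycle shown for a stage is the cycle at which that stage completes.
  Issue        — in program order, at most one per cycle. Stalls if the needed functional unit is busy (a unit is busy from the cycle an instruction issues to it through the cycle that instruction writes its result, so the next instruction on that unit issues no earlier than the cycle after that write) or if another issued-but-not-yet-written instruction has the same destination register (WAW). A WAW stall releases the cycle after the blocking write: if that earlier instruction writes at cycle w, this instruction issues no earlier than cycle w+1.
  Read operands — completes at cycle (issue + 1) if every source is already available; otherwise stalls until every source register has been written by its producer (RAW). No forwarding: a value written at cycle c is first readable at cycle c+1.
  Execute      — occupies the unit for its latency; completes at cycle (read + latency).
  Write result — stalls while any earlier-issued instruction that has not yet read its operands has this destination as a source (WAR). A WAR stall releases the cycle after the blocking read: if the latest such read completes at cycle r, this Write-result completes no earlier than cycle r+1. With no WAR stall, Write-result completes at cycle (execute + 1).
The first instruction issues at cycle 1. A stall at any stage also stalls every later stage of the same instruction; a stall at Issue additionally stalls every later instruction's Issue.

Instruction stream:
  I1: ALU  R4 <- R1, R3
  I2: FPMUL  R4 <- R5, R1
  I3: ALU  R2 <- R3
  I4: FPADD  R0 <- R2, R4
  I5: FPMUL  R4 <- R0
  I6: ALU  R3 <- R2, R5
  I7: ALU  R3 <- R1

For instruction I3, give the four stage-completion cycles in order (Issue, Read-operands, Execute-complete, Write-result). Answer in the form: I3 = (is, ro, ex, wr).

I3 = (6, 7, 8, 9)

c1: I1→ALU
c2: I1 RO
c3: I1 EX
c4: I1 WR R4
c5: I2→FPMUL
c6: I2 RO · I3→ALU
c7: I3 RO · I4→FPADD
c8: I3 EX
c9: I3 WR R2
c11: I2 EX
c12: I2 WR R4
c13: I4 RO · I5→FPMUL
c14: I6→ALU
c15: I6 RO
c16: I4 EX · I6 EX
c17: I4 WR R0 · I6 WR R3
c18: I5 RO · I7→ALU
c19: I7 RO
c20: I7 EX
c21: I7 WR R3
c23: I5 EX
c24: I5 WR R4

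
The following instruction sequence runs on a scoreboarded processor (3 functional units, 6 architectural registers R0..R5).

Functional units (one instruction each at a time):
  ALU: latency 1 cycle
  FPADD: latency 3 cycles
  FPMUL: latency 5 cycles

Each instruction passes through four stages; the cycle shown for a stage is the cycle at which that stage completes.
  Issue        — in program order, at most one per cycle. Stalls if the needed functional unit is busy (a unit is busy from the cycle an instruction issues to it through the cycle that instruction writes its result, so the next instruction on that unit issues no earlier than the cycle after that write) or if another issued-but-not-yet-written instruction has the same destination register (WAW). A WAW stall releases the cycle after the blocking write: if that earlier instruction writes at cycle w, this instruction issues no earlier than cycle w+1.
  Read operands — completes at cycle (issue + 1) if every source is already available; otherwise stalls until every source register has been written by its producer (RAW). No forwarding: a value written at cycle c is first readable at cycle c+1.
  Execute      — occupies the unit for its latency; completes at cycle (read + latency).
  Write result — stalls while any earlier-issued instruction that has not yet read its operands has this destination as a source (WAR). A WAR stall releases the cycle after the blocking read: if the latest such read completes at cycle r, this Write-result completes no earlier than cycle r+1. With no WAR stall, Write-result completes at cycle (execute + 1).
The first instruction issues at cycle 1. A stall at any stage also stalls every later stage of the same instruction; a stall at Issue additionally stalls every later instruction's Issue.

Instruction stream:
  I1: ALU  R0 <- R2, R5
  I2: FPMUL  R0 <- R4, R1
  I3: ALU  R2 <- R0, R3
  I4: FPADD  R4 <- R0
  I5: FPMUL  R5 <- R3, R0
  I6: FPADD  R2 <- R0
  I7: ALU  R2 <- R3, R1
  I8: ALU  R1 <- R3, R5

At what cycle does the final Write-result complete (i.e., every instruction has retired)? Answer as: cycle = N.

  I1 | 1 | 2 | 3 | 4
  I2 | 5 | 6 | 11 | 12   WAW R0: wait I1 write@4
  I3 | 6 | 13 | 14 | 15   RAW R0: wait I2 write@12
  I4 | 7 | 13 | 16 | 17   RAW R0: wait I2 write@12
  I5 | 13 | 14 | 19 | 20   struct: FPMUL busy until I2 writes@12
  I6 | 18 | 19 | 22 | 23   struct: FPADD busy until I4 writes@17
  I7 | 24 | 25 | 26 | 27   WAW R2: wait I6 write@23
  I8 | 28 | 29 | 30 | 31   struct: ALU busy until I7 writes@27

cycle = 31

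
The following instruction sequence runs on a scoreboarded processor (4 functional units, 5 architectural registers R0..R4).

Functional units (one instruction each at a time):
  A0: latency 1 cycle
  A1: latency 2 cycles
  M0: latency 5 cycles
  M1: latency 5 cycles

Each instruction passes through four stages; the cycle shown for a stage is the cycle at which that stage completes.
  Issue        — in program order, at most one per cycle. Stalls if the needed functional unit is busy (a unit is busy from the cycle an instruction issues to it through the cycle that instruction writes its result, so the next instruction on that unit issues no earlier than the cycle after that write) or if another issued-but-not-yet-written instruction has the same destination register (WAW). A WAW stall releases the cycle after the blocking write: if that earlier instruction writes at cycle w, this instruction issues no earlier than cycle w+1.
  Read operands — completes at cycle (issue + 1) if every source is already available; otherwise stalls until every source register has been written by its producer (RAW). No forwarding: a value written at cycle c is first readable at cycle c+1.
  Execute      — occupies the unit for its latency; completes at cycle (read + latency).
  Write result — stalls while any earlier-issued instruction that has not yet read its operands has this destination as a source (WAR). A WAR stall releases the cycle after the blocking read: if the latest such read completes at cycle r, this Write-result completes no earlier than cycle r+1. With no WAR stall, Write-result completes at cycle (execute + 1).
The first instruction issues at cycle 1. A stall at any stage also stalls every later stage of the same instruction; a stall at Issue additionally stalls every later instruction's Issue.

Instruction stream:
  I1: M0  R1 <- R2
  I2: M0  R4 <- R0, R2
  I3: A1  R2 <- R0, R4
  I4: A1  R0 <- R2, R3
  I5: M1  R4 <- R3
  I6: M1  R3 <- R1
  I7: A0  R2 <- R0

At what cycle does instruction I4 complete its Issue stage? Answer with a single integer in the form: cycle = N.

I1  is:1  ro:2  ex:7  wr:8
I2  is:9  ro:10  ex:15  wr:16  — struct: M0 busy until I1 writes@8
I3  is:10  ro:17  ex:19  wr:20  — RAW R4: wait I2 write@16
I4  is:21  ro:22  ex:24  wr:25  — struct: A1 busy until I3 writes@20
I5  is:22  ro:23  ex:28  wr:29
I6  is:30  ro:31  ex:36  wr:37  — struct: M1 busy until I5 writes@29
I7  is:31  ro:32  ex:33  wr:34

cycle = 21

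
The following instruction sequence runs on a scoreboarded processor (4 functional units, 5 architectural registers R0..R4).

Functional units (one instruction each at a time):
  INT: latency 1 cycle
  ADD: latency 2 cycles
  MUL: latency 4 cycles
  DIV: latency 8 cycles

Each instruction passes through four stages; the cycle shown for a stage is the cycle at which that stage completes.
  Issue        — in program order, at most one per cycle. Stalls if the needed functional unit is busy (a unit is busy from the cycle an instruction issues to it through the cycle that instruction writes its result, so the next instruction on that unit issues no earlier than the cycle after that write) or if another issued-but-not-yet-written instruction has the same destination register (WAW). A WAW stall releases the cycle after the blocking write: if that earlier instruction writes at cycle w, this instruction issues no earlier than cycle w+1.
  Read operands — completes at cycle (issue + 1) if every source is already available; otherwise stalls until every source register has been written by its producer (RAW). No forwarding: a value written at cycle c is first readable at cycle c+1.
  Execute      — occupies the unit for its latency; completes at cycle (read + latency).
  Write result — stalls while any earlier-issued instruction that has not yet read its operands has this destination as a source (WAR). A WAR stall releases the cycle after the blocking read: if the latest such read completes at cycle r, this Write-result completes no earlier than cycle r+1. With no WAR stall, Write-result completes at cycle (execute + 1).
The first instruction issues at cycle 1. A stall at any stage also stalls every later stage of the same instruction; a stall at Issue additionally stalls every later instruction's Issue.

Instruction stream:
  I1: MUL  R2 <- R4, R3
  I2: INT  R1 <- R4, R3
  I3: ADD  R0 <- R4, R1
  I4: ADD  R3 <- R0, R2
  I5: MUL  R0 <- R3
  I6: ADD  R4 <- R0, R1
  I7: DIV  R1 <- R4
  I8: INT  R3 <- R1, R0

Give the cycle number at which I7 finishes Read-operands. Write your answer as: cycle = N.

cycle = 25

[I1] 1/2/6/7
[I2] 2/3/4/5
[I3] 3/6/8/9  (RAW R1: wait I2 write@5)
[I4] 10/11/13/14  (struct: ADD busy until I3 writes@9)
[I5] 11/15/19/20  (RAW R3: wait I4 write@14)
[I6] 15/21/23/24  (struct: ADD busy until I4 writes@14; RAW R0: wait I5 write@20)
[I7] 16/25/33/34  (RAW R4: wait I6 write@24)
[I8] 17/35/36/37  (RAW R1: wait I7 write@34)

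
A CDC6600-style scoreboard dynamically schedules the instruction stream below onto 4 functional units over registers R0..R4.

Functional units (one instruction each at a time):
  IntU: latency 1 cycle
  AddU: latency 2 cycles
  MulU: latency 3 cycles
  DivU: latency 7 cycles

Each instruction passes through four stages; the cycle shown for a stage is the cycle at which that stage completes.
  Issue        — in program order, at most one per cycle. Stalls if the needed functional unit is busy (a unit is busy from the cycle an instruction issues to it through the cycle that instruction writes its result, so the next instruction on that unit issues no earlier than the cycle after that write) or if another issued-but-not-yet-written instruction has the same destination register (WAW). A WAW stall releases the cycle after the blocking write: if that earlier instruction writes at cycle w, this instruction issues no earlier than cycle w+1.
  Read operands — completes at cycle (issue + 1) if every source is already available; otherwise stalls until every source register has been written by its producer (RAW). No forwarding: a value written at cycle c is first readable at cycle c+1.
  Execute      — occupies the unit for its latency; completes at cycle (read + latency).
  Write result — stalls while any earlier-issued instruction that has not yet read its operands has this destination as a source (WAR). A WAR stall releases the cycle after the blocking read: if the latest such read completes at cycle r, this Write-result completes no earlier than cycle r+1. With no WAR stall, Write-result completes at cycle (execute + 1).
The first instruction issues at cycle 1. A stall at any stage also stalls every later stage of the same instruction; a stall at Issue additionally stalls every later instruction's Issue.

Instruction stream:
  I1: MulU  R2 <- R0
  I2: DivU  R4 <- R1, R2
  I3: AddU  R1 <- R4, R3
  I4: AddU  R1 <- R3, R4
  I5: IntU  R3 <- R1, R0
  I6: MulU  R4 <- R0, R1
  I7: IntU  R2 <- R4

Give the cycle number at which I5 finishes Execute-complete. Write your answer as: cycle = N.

I1 -> (1, 2, 5, 6)
I2 -> (2, 7, 14, 15)  // RAW R2: wait I1 write@6
I3 -> (3, 16, 18, 19)  // RAW R4: wait I2 write@15
I4 -> (20, 21, 23, 24)  // struct: AddU busy until I3 writes@19
I5 -> (21, 25, 26, 27)  // RAW R1: wait I4 write@24
I6 -> (22, 25, 28, 29)  // RAW R1: wait I4 write@24
I7 -> (28, 30, 31, 32)  // struct: IntU busy until I5 writes@27, RAW R4: wait I6 write@29

cycle = 26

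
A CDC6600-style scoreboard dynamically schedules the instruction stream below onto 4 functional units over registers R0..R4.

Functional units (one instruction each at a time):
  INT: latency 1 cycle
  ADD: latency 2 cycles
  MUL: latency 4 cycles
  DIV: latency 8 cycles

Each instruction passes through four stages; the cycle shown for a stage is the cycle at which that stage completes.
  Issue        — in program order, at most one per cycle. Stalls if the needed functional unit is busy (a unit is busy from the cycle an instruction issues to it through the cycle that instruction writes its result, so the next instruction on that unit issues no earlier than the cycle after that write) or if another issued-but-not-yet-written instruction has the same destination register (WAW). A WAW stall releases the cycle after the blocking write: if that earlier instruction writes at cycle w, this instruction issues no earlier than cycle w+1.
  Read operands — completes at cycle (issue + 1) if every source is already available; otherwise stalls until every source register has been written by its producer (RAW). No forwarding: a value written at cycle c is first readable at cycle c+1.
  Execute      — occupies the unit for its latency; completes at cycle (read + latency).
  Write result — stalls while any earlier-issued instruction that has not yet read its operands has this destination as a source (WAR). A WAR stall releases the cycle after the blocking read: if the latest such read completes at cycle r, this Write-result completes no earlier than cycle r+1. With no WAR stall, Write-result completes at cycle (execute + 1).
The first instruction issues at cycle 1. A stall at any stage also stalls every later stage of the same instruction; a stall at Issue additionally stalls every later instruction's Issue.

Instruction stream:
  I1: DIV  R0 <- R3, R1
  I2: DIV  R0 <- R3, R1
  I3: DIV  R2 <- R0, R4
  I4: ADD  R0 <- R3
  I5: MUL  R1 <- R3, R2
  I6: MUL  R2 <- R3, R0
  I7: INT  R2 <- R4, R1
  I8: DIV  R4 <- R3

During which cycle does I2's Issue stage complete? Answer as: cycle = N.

cycle = 12

cycle 1: I1 issues→DIV
cycle 2: I1 reads
cycle 10: I1 exec-done
cycle 11: I1 writes R0
cycle 12: I2 issues→DIV
cycle 13: I2 reads
cycle 21: I2 exec-done
cycle 22: I2 writes R0
cycle 23: I3 issues→DIV
cycle 24: I3 reads, I4 issues→ADD
cycle 25: I4 reads, I5 issues→MUL
cycle 27: I4 exec-done
cycle 28: I4 writes R0
cycle 32: I3 exec-done
cycle 33: I3 writes R2
cycle 34: I5 reads
cycle 38: I5 exec-done
cycle 39: I5 writes R1
cycle 40: I6 issues→MUL
cycle 41: I6 reads
cycle 45: I6 exec-done
cycle 46: I6 writes R2
cycle 47: I7 issues→INT
cycle 48: I7 reads, I8 issues→DIV
cycle 49: I7 exec-done, I8 reads
cycle 50: I7 writes R2
cycle 57: I8 exec-done
cycle 58: I8 writes R4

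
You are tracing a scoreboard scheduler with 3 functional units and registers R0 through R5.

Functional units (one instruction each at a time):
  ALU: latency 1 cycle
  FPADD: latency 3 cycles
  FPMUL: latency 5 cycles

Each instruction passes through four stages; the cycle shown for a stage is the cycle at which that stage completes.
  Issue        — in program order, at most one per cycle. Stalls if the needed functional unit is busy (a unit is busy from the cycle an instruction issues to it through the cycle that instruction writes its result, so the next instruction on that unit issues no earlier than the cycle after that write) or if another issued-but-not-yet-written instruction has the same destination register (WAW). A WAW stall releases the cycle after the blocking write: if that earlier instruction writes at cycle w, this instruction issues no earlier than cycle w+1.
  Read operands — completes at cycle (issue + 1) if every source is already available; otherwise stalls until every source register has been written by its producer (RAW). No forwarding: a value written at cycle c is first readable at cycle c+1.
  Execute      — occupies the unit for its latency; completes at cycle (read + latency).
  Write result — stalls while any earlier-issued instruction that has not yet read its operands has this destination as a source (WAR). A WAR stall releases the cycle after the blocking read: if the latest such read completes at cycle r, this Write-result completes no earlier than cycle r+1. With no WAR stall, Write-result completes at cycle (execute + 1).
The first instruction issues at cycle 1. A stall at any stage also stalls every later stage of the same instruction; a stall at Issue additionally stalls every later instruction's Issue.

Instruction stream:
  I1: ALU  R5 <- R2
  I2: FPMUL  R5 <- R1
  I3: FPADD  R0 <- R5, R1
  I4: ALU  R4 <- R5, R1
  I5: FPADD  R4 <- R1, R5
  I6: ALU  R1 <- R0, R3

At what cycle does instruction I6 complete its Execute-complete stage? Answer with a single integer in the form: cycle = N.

cycle = 21

I1 -> (1, 2, 3, 4)
I2 -> (5, 6, 11, 12)  // WAW R5: wait I1 write@4
I3 -> (6, 13, 16, 17)  // RAW R5: wait I2 write@12
I4 -> (7, 13, 14, 15)  // RAW R5: wait I2 write@12
I5 -> (18, 19, 22, 23)  // struct: FPADD busy until I3 writes@17
I6 -> (19, 20, 21, 22)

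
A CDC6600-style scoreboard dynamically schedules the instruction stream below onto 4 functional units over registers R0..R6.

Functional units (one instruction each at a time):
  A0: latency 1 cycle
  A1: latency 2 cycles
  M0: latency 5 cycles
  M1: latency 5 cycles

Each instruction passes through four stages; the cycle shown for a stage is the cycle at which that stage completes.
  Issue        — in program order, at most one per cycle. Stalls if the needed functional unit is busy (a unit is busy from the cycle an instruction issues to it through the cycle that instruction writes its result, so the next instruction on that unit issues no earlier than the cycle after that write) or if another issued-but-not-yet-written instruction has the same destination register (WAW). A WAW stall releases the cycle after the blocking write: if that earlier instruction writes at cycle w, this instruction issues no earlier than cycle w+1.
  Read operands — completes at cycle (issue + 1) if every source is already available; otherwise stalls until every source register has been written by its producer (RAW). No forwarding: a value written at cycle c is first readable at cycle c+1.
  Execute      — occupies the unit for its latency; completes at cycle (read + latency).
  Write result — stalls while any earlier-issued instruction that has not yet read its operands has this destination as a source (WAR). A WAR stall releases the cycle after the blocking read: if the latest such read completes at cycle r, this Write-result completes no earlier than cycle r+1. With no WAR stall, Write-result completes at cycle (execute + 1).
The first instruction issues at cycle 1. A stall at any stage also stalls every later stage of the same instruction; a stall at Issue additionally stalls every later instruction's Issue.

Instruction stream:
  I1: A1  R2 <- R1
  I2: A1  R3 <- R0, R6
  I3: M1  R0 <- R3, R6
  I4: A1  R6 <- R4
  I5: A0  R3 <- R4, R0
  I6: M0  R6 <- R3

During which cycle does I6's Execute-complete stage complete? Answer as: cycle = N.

I1 -> (1, 2, 4, 5)
I2 -> (6, 7, 9, 10)  // struct: A1 busy until I1 writes@5
I3 -> (7, 11, 16, 17)  // RAW R3: wait I2 write@10
I4 -> (11, 12, 14, 15)  // struct: A1 busy until I2 writes@10
I5 -> (12, 18, 19, 20)  // RAW R0: wait I3 write@17
I6 -> (16, 21, 26, 27)  // WAW R6: wait I4 write@15, RAW R3: wait I5 write@20

cycle = 26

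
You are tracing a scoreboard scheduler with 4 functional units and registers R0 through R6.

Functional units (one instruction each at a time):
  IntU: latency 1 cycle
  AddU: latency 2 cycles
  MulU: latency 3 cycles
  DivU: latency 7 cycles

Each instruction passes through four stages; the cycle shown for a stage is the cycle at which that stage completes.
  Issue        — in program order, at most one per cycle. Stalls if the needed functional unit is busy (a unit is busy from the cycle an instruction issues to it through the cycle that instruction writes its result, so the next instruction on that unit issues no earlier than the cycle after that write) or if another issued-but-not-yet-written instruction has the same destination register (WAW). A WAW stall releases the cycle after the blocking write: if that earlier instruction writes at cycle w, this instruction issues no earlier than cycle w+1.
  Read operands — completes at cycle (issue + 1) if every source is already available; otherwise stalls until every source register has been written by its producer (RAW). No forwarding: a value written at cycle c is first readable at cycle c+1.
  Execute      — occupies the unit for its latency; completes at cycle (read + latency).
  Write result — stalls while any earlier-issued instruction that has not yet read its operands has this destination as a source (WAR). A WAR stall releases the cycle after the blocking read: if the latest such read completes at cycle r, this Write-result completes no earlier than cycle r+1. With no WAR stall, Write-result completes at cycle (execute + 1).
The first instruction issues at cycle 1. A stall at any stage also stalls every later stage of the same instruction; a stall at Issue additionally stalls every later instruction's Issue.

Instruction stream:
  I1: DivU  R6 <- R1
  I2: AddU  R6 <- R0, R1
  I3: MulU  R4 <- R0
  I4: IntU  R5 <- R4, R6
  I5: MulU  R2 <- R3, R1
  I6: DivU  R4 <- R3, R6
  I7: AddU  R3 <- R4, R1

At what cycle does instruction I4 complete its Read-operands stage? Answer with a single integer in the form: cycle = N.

cycle = 18

cycle 1: I1 dispatched to DivU
cycle 2: I1 operands ready
cycle 9: I1 complete
cycle 10: R6←I1
cycle 11: I2 dispatched to AddU
cycle 12: I2 operands ready | I3 dispatched to MulU
cycle 13: I3 operands ready | I4 dispatched to IntU
cycle 14: I2 complete
cycle 15: R6←I2
cycle 16: I3 complete
cycle 17: R4←I3
cycle 18: I4 operands ready | I5 dispatched to MulU
cycle 19: I4 complete | I5 operands ready | I6 dispatched to DivU
cycle 20: R5←I4 | I6 operands ready | I7 dispatched to AddU
cycle 22: I5 complete
cycle 23: R2←I5
cycle 27: I6 complete
cycle 28: R4←I6
cycle 29: I7 operands ready
cycle 31: I7 complete
cycle 32: R3←I7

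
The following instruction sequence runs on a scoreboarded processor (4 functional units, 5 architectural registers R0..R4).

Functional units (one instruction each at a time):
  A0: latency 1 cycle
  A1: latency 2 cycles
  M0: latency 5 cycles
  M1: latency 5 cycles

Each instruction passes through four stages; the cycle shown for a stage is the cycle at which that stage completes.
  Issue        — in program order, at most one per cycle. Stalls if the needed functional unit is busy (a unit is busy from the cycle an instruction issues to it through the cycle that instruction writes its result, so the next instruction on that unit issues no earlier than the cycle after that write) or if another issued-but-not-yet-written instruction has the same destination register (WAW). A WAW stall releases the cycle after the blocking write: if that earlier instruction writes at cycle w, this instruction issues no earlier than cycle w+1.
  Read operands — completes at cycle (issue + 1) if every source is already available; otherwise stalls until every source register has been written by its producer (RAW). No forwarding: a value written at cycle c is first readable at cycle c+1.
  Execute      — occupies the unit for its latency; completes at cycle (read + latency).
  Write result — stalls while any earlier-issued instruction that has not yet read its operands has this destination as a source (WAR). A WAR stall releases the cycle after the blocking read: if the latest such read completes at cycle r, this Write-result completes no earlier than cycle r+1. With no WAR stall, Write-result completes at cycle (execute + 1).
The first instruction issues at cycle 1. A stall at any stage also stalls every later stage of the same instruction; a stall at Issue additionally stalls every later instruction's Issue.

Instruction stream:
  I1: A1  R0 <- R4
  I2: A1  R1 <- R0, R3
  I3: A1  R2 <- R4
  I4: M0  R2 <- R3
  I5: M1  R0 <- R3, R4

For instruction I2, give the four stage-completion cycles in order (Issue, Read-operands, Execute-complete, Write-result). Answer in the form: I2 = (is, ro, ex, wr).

I2 = (6, 7, 9, 10)

I1  is:1  ro:2  ex:4  wr:5
I2  is:6  ro:7  ex:9  wr:10  — struct: A1 busy until I1 writes@5
I3  is:11  ro:12  ex:14  wr:15  — struct: A1 busy until I2 writes@10
I4  is:16  ro:17  ex:22  wr:23  — WAW R2: wait I3 write@15
I5  is:17  ro:18  ex:23  wr:24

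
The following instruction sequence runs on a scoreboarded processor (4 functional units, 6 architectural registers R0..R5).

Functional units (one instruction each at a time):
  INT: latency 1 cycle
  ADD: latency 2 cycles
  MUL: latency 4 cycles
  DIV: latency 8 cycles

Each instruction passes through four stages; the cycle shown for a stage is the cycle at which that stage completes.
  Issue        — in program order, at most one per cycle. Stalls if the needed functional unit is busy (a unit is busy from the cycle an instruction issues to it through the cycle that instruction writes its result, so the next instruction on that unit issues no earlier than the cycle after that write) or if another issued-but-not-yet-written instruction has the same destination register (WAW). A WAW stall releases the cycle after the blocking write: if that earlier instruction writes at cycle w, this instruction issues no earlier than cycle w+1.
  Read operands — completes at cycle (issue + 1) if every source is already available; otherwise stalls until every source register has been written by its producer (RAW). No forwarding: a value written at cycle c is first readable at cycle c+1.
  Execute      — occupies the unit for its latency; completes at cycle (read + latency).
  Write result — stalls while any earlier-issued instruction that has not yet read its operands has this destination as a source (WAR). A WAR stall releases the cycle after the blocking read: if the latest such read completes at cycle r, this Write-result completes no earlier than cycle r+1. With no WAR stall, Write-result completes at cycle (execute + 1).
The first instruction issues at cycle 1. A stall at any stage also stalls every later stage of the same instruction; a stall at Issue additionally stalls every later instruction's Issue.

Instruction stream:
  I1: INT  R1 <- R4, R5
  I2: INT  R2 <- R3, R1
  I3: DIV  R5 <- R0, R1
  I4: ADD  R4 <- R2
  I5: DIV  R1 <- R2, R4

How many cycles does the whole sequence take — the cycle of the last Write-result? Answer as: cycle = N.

  I1 | 1 | 2 | 3 | 4
  I2 | 5 | 6 | 7 | 8   struct: INT busy until I1 writes@4
  I3 | 6 | 7 | 15 | 16
  I4 | 7 | 9 | 11 | 12   RAW R2: wait I2 write@8
  I5 | 17 | 18 | 26 | 27   struct: DIV busy until I3 writes@16

cycle = 27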